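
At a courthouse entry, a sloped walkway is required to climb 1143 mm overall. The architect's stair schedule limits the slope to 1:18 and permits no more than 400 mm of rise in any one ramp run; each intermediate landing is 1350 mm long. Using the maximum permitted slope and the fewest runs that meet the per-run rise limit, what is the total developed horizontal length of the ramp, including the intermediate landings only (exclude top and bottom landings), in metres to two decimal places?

23.27 m

1143 / 400 = 2.86, so 3 ramp runs are needed. That means 2 intermediate landings.
Ramp run (horizontal) at 1:18: 1143 × 18 = 20574 mm.
2 intermediate landings contribute 2 × 1350 = 2700 mm.
Total developed length = 20574 + 2700 = 23274 mm.
= 23.27 m.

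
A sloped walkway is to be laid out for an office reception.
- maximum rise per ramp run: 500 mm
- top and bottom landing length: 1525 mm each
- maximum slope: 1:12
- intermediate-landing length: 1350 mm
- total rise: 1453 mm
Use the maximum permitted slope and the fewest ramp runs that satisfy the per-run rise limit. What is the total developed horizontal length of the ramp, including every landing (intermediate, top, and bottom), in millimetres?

1453 / 500 = 2.906 → round up to 3 ramp runs. That means 2 intermediate landings.
Ramp run (horizontal) at 1:12: 1453 × 12 = 17436 mm.
2 intermediate landings contribute 2 × 1350 = 2700 mm.
Top and bottom landings: 2 × 1525 = 3050 mm.
Total = 17436 + 2700 + 3050 = 23186 mm.

23186 mm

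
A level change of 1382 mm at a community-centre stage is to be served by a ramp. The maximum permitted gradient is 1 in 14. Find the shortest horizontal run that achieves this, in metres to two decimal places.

Run = rise × 14 = 1382 × 14 = 19348 mm.
19348 mm = 19.35 m.

19.35 m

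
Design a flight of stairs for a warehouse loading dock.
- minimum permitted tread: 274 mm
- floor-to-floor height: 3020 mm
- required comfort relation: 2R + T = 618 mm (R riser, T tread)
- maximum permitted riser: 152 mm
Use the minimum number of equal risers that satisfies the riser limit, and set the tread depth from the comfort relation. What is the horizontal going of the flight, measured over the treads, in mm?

3020 / 152 = 19.868 → round up to 20 risers.
Riser R = 3020 / 20 = 151 mm, within the 152 mm limit.
Tread T = 618 − 2 × 151 = 316 mm (≥ 274 mm).
Treads = 20 − 1 = 19; going = 19 × 316 = 6004 mm.

6004 mm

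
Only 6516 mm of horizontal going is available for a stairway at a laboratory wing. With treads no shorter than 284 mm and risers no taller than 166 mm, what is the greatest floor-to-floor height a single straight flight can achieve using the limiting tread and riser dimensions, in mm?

3818 mm

Treads that fit: ⌊6516 / 284⌋ = 22.
Risers = treads + 1 = 23.
Maximum height = 23 × 166 = 3818 mm.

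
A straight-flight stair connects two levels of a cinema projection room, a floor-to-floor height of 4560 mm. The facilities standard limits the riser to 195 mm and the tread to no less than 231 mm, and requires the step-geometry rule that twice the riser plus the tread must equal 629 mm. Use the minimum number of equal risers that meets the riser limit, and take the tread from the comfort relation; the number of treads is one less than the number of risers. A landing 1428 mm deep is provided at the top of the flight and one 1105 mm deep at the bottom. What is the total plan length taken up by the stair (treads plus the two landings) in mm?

8260 mm

⌈4560/195⌉ = 24 risers.
R = 4560 ÷ 24 = 190 mm.
T = 629 − 2·190 = 249 mm, which satisfies the 231 mm minimum.
Going = (24 − 1) × 249 = 5727 mm.
Add landings: 5727 + 1428 + 1105 = 8260 mm.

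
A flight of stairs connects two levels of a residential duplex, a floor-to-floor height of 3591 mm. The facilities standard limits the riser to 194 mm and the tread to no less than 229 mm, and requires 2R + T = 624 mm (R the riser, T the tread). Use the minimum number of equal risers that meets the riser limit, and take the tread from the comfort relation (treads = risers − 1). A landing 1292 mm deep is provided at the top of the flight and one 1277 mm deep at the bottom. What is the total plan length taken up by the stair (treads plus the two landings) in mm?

3591 / 194 = 18.510 → round up to 19 risers.
Riser R = 3591 / 19 = 189 mm, within the 194 mm limit.
Tread T = 624 − 2 × 189 = 246 mm (≥ 229 mm).
Going = (19 − 1) × 246 = 4428 mm.
Add landings: 4428 + 1292 + 1277 = 6997 mm.

6997 mm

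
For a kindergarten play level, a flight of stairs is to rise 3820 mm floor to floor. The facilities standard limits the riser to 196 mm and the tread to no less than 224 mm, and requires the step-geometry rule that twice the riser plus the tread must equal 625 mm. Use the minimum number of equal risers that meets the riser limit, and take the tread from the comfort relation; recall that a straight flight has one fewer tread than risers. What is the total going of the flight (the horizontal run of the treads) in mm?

At most 196 each: 3820/196 = 19.49, giving 20 risers.
Each riser is 3820/20 = 191 mm (≤ 196 mm).
From 2R + T = 625: T = 625 − 382 = 243 mm.
20 risers give 19 treads; going = 19 × 243 = 4617 mm.

4617 mm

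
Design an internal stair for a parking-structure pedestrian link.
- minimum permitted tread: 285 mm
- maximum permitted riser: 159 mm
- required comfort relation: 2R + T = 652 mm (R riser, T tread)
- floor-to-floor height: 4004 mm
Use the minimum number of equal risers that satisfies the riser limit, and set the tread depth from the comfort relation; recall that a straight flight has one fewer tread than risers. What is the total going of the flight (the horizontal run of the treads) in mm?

4004 / 159 = 25.18, so 26 risers are needed.
Each riser is 4004/26 = 154 mm (≤ 159 mm).
From 2R + T = 652: T = 652 − 308 = 344 mm.
26 risers give 25 treads; going = 25 × 344 = 8600 mm.

8600 mm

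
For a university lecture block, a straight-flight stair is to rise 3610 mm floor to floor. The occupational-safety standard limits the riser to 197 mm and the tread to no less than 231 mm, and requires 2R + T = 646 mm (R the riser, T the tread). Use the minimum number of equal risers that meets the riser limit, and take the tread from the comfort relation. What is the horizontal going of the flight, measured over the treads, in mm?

4788 mm

⌈3610/197⌉ = 19 risers.
Riser R = 3610 / 19 = 190 mm, within the 197 mm limit.
From 2R + T = 646: T = 646 − 380 = 266 mm.
Treads = 19 − 1 = 18; going = 18 × 266 = 4788 mm.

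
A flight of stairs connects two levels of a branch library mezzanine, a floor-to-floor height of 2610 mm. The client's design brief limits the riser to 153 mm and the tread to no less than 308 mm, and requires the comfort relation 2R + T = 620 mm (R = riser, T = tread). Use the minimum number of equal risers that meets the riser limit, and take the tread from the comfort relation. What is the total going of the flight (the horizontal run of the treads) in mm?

2610 / 153 = 17.059 → round up to 18 risers.
Each riser is 2610/18 = 145 mm (≤ 153 mm).
T = 620 − 2·145 = 330 mm, which satisfies the 308 mm minimum.
18 risers give 17 treads; going = 17 × 330 = 5610 mm.

5610 mm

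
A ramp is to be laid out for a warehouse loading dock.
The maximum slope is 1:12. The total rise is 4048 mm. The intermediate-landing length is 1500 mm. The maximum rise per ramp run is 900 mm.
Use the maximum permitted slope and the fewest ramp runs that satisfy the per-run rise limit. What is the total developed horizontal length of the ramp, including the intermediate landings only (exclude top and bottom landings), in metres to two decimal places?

54.58 m

4048 / 900 = 4.50, so 5 ramp runs are needed. That means 4 intermediate landings.
Horizontal run for 4048 mm of rise at 1:12 is 4048 × 12 = 48576 mm.
4 intermediate landings contribute 4 × 1500 = 6000 mm.
Total developed length = 48576 + 6000 = 54576 mm.
= 54.58 m.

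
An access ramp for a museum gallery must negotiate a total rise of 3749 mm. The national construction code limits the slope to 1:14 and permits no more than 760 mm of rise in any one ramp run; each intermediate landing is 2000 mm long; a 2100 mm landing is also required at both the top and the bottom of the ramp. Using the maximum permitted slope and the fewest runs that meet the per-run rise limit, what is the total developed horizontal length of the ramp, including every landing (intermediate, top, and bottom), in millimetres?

At most 760 each: 3749/760 = 4.93, giving 5 ramp runs. That means 4 intermediate landings.
Horizontal run for 3749 mm of rise at 1:14 is 3749 × 14 = 52486 mm.
Intermediate landings: 4 × 2000 = 8000 mm.
Top and bottom landings: 2 × 2100 = 4200 mm.
Total = 52486 + 8000 + 4200 = 64686 mm.

64686 mm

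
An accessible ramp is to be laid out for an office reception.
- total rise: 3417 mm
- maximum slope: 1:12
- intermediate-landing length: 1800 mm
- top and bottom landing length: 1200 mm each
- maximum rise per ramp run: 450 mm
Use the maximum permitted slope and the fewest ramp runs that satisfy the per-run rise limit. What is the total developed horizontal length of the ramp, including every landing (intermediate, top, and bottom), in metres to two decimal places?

At most 450 each: 3417/450 = 7.59, giving 8 ramp runs. That means 7 intermediate landings.
Ramp run (horizontal) at 1:12: 3417 × 12 = 41004 mm.
7 intermediate landings contribute 7 × 1800 = 12600 mm.
Top and bottom landings: 2 × 1200 = 2400 mm.
Total = 41004 + 12600 + 2400 = 56004 mm.
= 56.00 m.

56.00 m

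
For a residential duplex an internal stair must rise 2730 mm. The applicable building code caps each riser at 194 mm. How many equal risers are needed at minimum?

15 risers

2730 / 194 = 14.07, so 15 risers are needed.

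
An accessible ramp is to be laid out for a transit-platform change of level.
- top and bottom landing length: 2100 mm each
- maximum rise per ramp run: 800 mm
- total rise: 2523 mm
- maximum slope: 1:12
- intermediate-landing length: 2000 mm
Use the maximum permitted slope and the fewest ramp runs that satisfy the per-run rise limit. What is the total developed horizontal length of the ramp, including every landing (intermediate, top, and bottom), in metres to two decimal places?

2523 / 800 = 3.15, so 4 ramp runs are needed. That means 3 intermediate landings.
Horizontal run for 2523 mm of rise at 1:12 is 2523 × 12 = 30276 mm.
Intermediate landings: 3 × 2000 = 6000 mm.
Top and bottom landings: 2 × 2100 = 4200 mm.
Total = 30276 + 6000 + 4200 = 40476 mm.
= 40.48 m.

40.48 m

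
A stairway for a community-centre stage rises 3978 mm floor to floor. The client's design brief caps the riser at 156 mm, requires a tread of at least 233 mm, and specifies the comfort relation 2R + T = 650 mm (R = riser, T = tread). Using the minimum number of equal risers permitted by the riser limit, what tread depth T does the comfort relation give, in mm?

344 mm

3978 / 156 = 25.500 → round up to 26 risers.
R = 3978 ÷ 26 = 153 mm.
Tread T = 650 − 2 × 153 = 344 mm (≥ 233 mm).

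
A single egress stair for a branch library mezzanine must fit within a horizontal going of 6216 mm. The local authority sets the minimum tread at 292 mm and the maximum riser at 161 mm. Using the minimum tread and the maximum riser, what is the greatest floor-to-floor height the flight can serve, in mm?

3542 mm

Treads that fit: ⌊6216 / 292⌋ = 21.
Risers = treads + 1 = 22.
Maximum height = 22 × 161 = 3542 mm.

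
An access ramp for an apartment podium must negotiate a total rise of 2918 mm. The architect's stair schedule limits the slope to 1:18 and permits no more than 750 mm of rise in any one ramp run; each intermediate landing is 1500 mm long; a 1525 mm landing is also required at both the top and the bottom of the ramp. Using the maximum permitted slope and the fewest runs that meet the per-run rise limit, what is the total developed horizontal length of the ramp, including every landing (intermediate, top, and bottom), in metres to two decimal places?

2918 / 750 = 3.89, so 4 ramp runs are needed. That means 3 intermediate landings.
Ramp run (horizontal) at 1:18: 2918 × 18 = 52524 mm.
Intermediate landings: 3 × 1500 = 4500 mm.
Top and bottom landings: 2 × 1525 = 3050 mm.
Total = 52524 + 4500 + 3050 = 60074 mm.
= 60.07 m.

60.07 m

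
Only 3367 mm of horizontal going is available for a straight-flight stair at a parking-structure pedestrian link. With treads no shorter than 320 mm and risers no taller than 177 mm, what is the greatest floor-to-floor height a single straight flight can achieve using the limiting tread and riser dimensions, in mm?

Treads that fit: ⌊3367 / 320⌋ = 10.
Risers = treads + 1 = 11.
Maximum height = 11 × 177 = 1947 mm.

1947 mm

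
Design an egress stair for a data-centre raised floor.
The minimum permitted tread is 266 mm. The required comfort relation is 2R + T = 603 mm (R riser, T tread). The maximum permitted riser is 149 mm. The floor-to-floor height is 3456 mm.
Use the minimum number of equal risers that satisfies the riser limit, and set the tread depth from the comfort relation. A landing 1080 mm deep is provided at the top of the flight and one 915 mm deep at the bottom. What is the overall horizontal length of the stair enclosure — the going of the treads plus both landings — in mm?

9240 mm

3456 / 149 = 23.19, so 24 risers are needed.
R = 3456 ÷ 24 = 144 mm.
Tread T = 603 − 2 × 144 = 315 mm (≥ 266 mm).
Treads = 24 − 1 = 23; going = 23 × 315 = 7245 mm.
Enclosure = 7245 + 1080 + 915 = 9240 mm.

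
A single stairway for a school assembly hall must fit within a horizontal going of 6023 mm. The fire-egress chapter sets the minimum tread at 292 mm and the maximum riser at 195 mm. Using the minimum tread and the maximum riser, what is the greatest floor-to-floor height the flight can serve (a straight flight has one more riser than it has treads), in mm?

4095 mm

6023 / 292 = 20.63, so 20 treads fit.
Risers = treads + 1 = 21.
Maximum height = 21 × 195 = 4095 mm.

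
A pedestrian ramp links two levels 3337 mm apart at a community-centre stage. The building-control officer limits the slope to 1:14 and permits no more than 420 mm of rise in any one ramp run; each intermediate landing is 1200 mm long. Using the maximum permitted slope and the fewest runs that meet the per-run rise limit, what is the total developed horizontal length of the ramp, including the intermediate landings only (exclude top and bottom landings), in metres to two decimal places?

55.12 m

At most 420 each: 3337/420 = 7.95, giving 8 ramp runs. That means 7 intermediate landings.
Horizontal run for 3337 mm of rise at 1:14 is 3337 × 14 = 46718 mm.
Intermediate landings: 7 × 1200 = 8400 mm.
Developed length = 46718 + 8400 = 55118 mm.
= 55.12 m.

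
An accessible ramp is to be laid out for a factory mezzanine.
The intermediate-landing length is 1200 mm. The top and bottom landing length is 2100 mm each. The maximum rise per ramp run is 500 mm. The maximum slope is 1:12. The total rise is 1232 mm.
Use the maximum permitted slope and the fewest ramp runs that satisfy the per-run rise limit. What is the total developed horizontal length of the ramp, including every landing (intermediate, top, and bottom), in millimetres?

1232 / 500 = 2.46, so 3 ramp runs are needed. That means 2 intermediate landings.
Horizontal run for 1232 mm of rise at 1:12 is 1232 × 12 = 14784 mm.
2 intermediate landings contribute 2 × 1200 = 2400 mm.
Top and bottom landings: 2 × 2100 = 4200 mm.
Total = 14784 + 2400 + 4200 = 21384 mm.

21384 mm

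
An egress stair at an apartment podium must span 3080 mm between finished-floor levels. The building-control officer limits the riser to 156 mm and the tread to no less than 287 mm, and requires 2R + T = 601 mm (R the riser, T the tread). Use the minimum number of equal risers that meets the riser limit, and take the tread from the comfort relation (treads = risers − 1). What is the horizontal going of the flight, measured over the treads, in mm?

At most 156 each: 3080/156 = 19.74, giving 20 risers.
R = 3080 ÷ 20 = 154 mm.
From 2R + T = 601: T = 601 − 308 = 293 mm.
Going = (20 − 1) × 293 = 5567 mm.

5567 mm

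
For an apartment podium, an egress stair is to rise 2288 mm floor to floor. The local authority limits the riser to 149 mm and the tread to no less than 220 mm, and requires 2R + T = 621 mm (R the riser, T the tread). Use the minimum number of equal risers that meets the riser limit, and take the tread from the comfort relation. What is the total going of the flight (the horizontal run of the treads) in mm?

5025 mm

2288 / 149 = 15.36, so 16 risers are needed.
R = 2288 ÷ 16 = 143 mm.
From 2R + T = 621: T = 621 − 286 = 335 mm.
Going = (16 − 1) × 335 = 5025 mm.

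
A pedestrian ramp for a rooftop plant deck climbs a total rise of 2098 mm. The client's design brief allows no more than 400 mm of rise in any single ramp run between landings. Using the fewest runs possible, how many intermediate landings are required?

5 intermediate landings

⌈2098/400⌉ = 6 ramp runs.
6 runs are separated by 5 intermediate landings.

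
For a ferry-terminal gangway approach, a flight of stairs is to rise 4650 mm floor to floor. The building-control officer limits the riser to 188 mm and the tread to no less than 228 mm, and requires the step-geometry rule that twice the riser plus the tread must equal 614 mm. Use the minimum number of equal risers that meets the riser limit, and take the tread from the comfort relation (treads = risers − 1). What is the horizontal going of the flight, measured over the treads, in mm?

4650 / 188 = 24.73, so 25 risers are needed.
Each riser is 4650/25 = 186 mm (≤ 188 mm).
From 2R + T = 614: T = 614 − 372 = 242 mm.
Treads = 25 − 1 = 24; going = 24 × 242 = 5808 mm.

5808 mm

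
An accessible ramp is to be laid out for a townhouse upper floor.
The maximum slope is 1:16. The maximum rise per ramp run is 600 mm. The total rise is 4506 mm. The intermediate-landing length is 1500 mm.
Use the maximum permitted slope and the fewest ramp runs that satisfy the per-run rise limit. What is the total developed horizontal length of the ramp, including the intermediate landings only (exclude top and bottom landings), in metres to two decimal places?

82.60 m

4506 / 600 = 7.51, so 8 ramp runs are needed. That means 7 intermediate landings.
Ramp run (horizontal) at 1:16: 4506 × 16 = 72096 mm.
Intermediate landings: 7 × 1500 = 10500 mm.
Total developed length = 72096 + 10500 = 82596 mm.
= 82.60 m.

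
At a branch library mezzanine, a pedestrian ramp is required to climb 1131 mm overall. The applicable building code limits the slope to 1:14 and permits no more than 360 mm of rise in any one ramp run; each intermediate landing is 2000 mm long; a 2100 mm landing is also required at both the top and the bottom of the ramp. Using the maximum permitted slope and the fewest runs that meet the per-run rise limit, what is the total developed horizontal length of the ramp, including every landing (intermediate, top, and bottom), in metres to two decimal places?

26.03 m

1131 / 360 = 3.14, so 4 ramp runs are needed. That means 3 intermediate landings.
Ramp run (horizontal) at 1:14: 1131 × 14 = 15834 mm.
Intermediate landings: 3 × 2000 = 6000 mm.
Top and bottom landings: 2 × 2100 = 4200 mm.
Total = 15834 + 6000 + 4200 = 26034 mm.
= 26.03 m.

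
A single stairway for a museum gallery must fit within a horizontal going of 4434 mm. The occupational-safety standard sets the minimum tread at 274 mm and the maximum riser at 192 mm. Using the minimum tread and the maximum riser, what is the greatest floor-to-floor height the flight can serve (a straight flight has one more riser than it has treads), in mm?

4434 / 274 = 16.18, so 16 treads fit.
Risers = treads + 1 = 17.
Maximum height = 17 × 192 = 3264 mm.

3264 mm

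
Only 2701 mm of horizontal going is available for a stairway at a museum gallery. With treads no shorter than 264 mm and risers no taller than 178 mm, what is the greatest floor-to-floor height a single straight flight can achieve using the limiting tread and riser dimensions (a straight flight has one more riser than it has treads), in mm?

1958 mm

Treads that fit: ⌊2701 / 264⌋ = 10.
Risers = treads + 1 = 11.
Maximum height = 11 × 178 = 1958 mm.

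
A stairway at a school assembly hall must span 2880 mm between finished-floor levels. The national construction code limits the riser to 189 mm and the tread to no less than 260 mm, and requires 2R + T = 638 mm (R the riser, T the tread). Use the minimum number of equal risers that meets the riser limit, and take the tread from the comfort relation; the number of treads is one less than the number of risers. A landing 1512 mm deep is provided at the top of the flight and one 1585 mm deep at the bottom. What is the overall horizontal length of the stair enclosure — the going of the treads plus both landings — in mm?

7267 mm

⌈2880/189⌉ = 16 risers.
R = 2880 ÷ 16 = 180 mm.
From 2R + T = 638: T = 638 − 360 = 278 mm.
16 risers give 15 treads; going = 15 × 278 = 4170 mm.
Enclosure = 4170 + 1512 + 1585 = 7267 mm.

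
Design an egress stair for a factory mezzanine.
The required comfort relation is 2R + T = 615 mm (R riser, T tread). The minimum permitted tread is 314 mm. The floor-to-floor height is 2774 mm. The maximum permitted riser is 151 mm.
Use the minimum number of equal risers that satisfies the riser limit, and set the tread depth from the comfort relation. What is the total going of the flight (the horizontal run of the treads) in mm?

5814 mm

At most 151 each: 2774/151 = 18.37, giving 19 risers.
Each riser is 2774/19 = 146 mm (≤ 151 mm).
From 2R + T = 615: T = 615 − 292 = 323 mm.
Treads = 19 − 1 = 18; going = 18 × 323 = 5814 mm.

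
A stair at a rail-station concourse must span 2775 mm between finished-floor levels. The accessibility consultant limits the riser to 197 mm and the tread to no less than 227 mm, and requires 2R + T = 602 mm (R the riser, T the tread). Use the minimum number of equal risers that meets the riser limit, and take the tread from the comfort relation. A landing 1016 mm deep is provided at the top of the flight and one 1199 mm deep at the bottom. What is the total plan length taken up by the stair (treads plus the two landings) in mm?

5463 mm

At most 197 each: 2775/197 = 14.09, giving 15 risers.
Each riser is 2775/15 = 185 mm (≤ 197 mm).
T = 602 − 2·185 = 232 mm, which satisfies the 227 mm minimum.
Going = (15 − 1) × 232 = 3248 mm.
Enclosure = 3248 + 1016 + 1199 = 5463 mm.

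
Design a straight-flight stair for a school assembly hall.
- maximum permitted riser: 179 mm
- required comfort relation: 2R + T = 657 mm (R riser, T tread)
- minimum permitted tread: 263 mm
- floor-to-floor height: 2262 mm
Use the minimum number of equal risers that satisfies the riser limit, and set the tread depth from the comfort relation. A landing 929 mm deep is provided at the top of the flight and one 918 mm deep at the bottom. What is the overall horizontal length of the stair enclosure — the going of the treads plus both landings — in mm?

5555 mm

At most 179 each: 2262/179 = 12.64, giving 13 risers.
Each riser is 2262/13 = 174 mm (≤ 179 mm).
T = 657 − 2·174 = 309 mm, which satisfies the 263 mm minimum.
Treads = 13 − 1 = 12; going = 12 × 309 = 3708 mm.
Enclosure = 3708 + 929 + 918 = 5555 mm.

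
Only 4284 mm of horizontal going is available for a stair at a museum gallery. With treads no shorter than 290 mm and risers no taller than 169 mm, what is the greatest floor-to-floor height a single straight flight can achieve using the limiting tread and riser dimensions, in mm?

2535 mm

4284 / 290 = 14.77, so 14 treads fit.
Risers = treads + 1 = 15.
Maximum height = 15 × 169 = 2535 mm.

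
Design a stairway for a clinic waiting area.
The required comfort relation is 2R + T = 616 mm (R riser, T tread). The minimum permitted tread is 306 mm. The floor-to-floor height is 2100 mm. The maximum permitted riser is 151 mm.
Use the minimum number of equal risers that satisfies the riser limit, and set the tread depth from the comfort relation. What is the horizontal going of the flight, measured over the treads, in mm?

4108 mm

2100 / 151 = 13.907 → round up to 14 risers.
R = 2100 ÷ 14 = 150 mm.
T = 616 − 2·150 = 316 mm, which satisfies the 306 mm minimum.
Treads = 14 − 1 = 13; going = 13 × 316 = 4108 mm.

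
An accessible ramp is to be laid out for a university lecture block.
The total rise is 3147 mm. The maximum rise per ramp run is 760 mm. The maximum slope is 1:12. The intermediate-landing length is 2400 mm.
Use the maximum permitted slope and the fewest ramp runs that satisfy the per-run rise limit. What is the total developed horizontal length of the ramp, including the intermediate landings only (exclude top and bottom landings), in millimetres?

3147 / 760 = 4.141 → round up to 5 ramp runs. That means 4 intermediate landings.
Horizontal run for 3147 mm of rise at 1:12 is 3147 × 12 = 37764 mm.
Intermediate landings: 4 × 2400 = 9600 mm.
Total developed length = 37764 + 9600 = 47364 mm.

47364 mm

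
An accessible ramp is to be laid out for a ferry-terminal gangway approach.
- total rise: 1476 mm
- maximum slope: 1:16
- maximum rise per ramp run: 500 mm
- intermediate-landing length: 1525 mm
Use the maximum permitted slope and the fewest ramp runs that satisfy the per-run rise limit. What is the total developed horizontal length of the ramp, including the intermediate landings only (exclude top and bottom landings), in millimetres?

26666 mm

1476 / 500 = 2.95, so 3 ramp runs are needed. That means 2 intermediate landings.
Horizontal run for 1476 mm of rise at 1:16 is 1476 × 16 = 23616 mm.
Intermediate landings: 2 × 1525 = 3050 mm.
Developed length = 23616 + 3050 = 26666 mm.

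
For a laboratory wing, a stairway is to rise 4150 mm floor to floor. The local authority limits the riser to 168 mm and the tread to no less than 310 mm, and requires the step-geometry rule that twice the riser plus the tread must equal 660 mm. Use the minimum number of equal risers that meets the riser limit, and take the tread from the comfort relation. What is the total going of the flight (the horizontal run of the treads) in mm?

⌈4150/168⌉ = 25 risers.
R = 4150 ÷ 25 = 166 mm.
From 2R + T = 660: T = 660 − 332 = 328 mm.
25 risers give 24 treads; going = 24 × 328 = 7872 mm.

7872 mm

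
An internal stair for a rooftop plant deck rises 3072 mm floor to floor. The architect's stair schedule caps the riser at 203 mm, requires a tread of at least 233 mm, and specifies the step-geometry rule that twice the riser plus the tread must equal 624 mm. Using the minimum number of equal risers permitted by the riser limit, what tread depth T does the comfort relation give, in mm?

At most 203 each: 3072/203 = 15.13, giving 16 risers.
Each riser is 3072/16 = 192 mm (≤ 203 mm).
T = 624 − 2·192 = 240 mm, which satisfies the 233 mm minimum.

240 mm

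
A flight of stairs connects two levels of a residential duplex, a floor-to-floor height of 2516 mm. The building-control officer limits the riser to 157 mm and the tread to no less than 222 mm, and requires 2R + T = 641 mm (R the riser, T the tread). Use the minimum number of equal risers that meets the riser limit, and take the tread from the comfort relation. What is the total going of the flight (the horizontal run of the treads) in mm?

5520 mm

⌈2516/157⌉ = 17 risers.
Riser R = 2516 / 17 = 148 mm, within the 157 mm limit.
T = 641 − 2·148 = 345 mm, which satisfies the 222 mm minimum.
17 risers give 16 treads; going = 16 × 345 = 5520 mm.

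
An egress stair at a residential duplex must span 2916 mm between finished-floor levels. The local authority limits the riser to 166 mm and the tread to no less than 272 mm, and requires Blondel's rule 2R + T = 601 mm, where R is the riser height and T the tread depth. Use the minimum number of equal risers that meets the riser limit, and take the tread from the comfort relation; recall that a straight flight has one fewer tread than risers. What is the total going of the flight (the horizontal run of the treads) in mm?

At most 166 each: 2916/166 = 17.57, giving 18 risers.
R = 2916 ÷ 18 = 162 mm.
From 2R + T = 601: T = 601 − 324 = 277 mm.
Going = (18 − 1) × 277 = 4709 mm.

4709 mm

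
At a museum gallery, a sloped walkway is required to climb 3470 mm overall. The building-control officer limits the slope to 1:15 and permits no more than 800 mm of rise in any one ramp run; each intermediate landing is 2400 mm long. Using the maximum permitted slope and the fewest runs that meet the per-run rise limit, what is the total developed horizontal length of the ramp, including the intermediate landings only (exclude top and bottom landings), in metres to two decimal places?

⌈3470/800⌉ = 5 ramp runs. That means 4 intermediate landings.
Ramp run (horizontal) at 1:15: 3470 × 15 = 52050 mm.
4 intermediate landings contribute 4 × 2400 = 9600 mm.
Total developed length = 52050 + 9600 = 61650 mm.
= 61.65 m.

61.65 m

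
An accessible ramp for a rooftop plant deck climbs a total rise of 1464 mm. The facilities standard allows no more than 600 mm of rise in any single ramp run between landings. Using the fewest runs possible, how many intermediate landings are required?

⌈1464/600⌉ = 3 ramp runs.
3 runs are separated by 2 intermediate landings.

2 intermediate landings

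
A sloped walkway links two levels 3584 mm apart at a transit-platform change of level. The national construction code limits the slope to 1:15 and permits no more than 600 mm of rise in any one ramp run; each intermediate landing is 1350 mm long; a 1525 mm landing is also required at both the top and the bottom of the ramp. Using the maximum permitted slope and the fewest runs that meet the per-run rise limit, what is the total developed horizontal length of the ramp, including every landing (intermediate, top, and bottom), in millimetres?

63560 mm

3584 / 600 = 5.973 → round up to 6 ramp runs. That means 5 intermediate landings.
Horizontal run for 3584 mm of rise at 1:15 is 3584 × 15 = 53760 mm.
Intermediate landings: 5 × 1350 = 6750 mm.
Top and bottom landings: 2 × 1525 = 3050 mm.
Total = 53760 + 6750 + 3050 = 63560 mm.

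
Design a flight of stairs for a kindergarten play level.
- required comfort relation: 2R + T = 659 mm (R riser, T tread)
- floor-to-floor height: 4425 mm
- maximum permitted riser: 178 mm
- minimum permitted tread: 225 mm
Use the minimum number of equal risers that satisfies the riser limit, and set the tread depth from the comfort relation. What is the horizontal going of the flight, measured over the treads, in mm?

⌈4425/178⌉ = 25 risers.
Riser R = 4425 / 25 = 177 mm, within the 178 mm limit.
From 2R + T = 659: T = 659 − 354 = 305 mm.
Treads = 25 − 1 = 24; going = 24 × 305 = 7320 mm.

7320 mm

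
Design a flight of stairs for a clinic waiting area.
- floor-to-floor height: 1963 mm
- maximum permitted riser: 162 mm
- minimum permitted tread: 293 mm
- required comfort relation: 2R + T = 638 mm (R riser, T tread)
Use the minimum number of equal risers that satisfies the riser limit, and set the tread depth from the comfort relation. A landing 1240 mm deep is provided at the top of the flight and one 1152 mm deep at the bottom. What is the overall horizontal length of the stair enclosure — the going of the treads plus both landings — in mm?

6424 mm

1963 / 162 = 12.117 → round up to 13 risers.
Each riser is 1963/13 = 151 mm (≤ 162 mm).
From 2R + T = 638: T = 638 − 302 = 336 mm.
13 risers give 12 treads; going = 12 × 336 = 4032 mm.
Add landings: 4032 + 1240 + 1152 = 6424 mm.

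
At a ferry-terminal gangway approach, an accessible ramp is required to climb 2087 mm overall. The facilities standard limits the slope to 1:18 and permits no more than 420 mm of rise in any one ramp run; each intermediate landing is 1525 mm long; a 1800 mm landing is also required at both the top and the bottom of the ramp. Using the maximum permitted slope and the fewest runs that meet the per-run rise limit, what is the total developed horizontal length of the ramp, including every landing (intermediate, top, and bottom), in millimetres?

47266 mm

⌈2087/420⌉ = 5 ramp runs. That means 4 intermediate landings.
Horizontal run for 2087 mm of rise at 1:18 is 2087 × 18 = 37566 mm.
4 intermediate landings contribute 4 × 1525 = 6100 mm.
Top and bottom landings: 2 × 1800 = 3600 mm.
Total = 37566 + 6100 + 3600 = 47266 mm.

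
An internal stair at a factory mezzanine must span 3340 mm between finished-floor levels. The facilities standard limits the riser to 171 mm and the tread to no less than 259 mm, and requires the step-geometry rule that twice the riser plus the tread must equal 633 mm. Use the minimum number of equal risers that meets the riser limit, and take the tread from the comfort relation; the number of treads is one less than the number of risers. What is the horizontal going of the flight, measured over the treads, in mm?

⌈3340/171⌉ = 20 risers.
Each riser is 3340/20 = 167 mm (≤ 171 mm).
Tread T = 633 − 2 × 167 = 299 mm (≥ 259 mm).
Treads = 20 − 1 = 19; going = 19 × 299 = 5681 mm.

5681 mm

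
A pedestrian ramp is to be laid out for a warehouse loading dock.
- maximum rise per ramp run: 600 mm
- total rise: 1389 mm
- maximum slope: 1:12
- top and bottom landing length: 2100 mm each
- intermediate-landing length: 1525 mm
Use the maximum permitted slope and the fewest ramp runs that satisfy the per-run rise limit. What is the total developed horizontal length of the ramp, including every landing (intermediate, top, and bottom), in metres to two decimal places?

1389 / 600 = 2.315 → round up to 3 ramp runs. That means 2 intermediate landings.
Horizontal run for 1389 mm of rise at 1:12 is 1389 × 12 = 16668 mm.
2 intermediate landings contribute 2 × 1525 = 3050 mm.
Top and bottom landings: 2 × 2100 = 4200 mm.
Total = 16668 + 3050 + 4200 = 23918 mm.
= 23.92 m.

23.92 m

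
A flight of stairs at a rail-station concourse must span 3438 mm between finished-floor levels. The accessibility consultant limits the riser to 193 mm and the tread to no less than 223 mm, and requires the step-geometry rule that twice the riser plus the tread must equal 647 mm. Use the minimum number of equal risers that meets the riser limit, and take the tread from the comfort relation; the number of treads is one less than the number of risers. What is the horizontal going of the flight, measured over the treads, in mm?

4505 mm

At most 193 each: 3438/193 = 17.81, giving 18 risers.
Riser R = 3438 / 18 = 191 mm, within the 193 mm limit.
T = 647 − 2·191 = 265 mm, which satisfies the 223 mm minimum.
Treads = 18 − 1 = 17; going = 17 × 265 = 4505 mm.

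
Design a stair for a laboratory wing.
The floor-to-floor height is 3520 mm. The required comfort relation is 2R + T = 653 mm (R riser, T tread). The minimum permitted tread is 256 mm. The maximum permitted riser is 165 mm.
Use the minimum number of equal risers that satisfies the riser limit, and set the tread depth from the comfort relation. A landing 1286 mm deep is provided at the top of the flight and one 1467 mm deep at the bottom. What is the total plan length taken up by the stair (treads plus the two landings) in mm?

3520 / 165 = 21.333 → round up to 22 risers.
R = 3520 ÷ 22 = 160 mm.
From 2R + T = 653: T = 653 − 320 = 333 mm.
Treads = 22 − 1 = 21; going = 21 × 333 = 6993 mm.
Add landings: 6993 + 1286 + 1467 = 9746 mm.

9746 mm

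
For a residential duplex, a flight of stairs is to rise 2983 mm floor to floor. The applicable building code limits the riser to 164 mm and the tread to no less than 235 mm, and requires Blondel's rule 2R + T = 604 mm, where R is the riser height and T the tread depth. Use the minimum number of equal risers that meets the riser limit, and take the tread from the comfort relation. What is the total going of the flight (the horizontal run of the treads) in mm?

At most 164 each: 2983/164 = 18.19, giving 19 risers.
Riser R = 2983 / 19 = 157 mm, within the 164 mm limit.
T = 604 − 2·157 = 290 mm, which satisfies the 235 mm minimum.
19 risers give 18 treads; going = 18 × 290 = 5220 mm.

5220 mm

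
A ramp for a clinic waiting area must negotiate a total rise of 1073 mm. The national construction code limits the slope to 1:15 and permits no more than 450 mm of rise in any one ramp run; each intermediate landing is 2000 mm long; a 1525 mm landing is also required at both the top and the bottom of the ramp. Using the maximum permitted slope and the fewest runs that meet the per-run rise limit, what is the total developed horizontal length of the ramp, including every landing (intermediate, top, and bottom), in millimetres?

23145 mm

At most 450 each: 1073/450 = 2.38, giving 3 ramp runs. That means 2 intermediate landings.
Ramp run (horizontal) at 1:15: 1073 × 15 = 16095 mm.
2 intermediate landings contribute 2 × 2000 = 4000 mm.
Top and bottom landings: 2 × 1525 = 3050 mm.
Total = 16095 + 4000 + 3050 = 23145 mm.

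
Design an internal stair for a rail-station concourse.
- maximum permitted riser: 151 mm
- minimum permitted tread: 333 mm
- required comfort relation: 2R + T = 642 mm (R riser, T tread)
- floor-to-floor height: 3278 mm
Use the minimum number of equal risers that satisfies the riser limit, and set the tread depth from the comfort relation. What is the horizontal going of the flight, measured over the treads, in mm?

At most 151 each: 3278/151 = 21.71, giving 22 risers.
Riser R = 3278 / 22 = 149 mm, within the 151 mm limit.
From 2R + T = 642: T = 642 − 298 = 344 mm.
22 risers give 21 treads; going = 21 × 344 = 7224 mm.

7224 mm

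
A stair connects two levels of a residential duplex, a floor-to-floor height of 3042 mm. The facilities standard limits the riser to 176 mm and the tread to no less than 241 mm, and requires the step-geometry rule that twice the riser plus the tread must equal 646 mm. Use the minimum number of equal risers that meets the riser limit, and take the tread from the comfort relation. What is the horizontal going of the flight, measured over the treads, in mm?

5236 mm

⌈3042/176⌉ = 18 risers.
R = 3042 ÷ 18 = 169 mm.
T = 646 − 2·169 = 308 mm, which satisfies the 241 mm minimum.
Going = (18 − 1) × 308 = 5236 mm.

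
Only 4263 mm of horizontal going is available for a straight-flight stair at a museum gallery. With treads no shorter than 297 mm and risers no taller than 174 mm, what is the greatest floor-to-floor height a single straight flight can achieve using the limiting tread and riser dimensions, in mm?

2610 mm

4263 / 297 = 14.35, so 14 treads fit.
Risers = treads + 1 = 15.
Maximum height = 15 × 174 = 2610 mm.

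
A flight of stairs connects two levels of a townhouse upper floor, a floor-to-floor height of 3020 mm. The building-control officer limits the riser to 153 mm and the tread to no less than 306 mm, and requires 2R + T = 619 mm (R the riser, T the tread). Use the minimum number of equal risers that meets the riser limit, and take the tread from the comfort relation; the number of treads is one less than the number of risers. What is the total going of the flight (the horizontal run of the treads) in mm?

⌈3020/153⌉ = 20 risers.
R = 3020 ÷ 20 = 151 mm.
T = 619 − 2·151 = 317 mm, which satisfies the 306 mm minimum.
20 risers give 19 treads; going = 19 × 317 = 6023 mm.

6023 mm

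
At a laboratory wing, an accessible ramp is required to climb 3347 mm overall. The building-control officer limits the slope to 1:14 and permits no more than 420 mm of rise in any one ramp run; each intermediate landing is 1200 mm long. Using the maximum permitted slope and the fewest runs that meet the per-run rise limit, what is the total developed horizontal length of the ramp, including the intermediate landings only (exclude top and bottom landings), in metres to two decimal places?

55.26 m

At most 420 each: 3347/420 = 7.97, giving 8 ramp runs. That means 7 intermediate landings.
Horizontal run for 3347 mm of rise at 1:14 is 3347 × 14 = 46858 mm.
Intermediate landings: 7 × 1200 = 8400 mm.
Total developed length = 46858 + 8400 = 55258 mm.
= 55.26 m.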